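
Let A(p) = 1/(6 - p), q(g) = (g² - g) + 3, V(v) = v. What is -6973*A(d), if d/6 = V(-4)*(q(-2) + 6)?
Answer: -6973/366 ≈ -19.052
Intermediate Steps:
q(g) = 3 + g² - g
d = -360 (d = 6*(-4*((3 + (-2)² - 1*(-2)) + 6)) = 6*(-4*((3 + 4 + 2) + 6)) = 6*(-4*(9 + 6)) = 6*(-4*15) = 6*(-60) = -360)
-6973*A(d) = -(-6973)/(-6 - 360) = -(-6973)/(-366) = -(-6973)*(-1)/366 = -6973*1/366 = -6973/366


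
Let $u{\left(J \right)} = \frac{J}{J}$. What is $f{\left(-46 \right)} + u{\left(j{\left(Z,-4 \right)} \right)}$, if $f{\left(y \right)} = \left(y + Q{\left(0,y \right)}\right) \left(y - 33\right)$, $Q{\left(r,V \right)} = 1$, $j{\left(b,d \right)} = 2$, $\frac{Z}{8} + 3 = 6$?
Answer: $3556$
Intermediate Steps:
$Z = 24$ ($Z = -24 + 8 \cdot 6 = -24 + 48 = 24$)
$u{\left(J \right)} = 1$
$f{\left(y \right)} = \left(1 + y\right) \left(-33 + y\right)$ ($f{\left(y \right)} = \left(y + 1\right) \left(y - 33\right) = \left(1 + y\right) \left(-33 + y\right)$)
$f{\left(-46 \right)} + u{\left(j{\left(Z,-4 \right)} \right)} = \left(-33 + \left(-46\right)^{2} - -1472\right) + 1 = \left(-33 + 2116 + 1472\right) + 1 = 3555 + 1 = 3556$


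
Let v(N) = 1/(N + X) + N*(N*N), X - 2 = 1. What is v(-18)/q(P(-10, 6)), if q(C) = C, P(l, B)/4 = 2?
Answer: -87481/120 ≈ -729.01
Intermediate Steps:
X = 3 (X = 2 + 1 = 3)
P(l, B) = 8 (P(l, B) = 4*2 = 8)
v(N) = N³ + 1/(3 + N) (v(N) = 1/(N + 3) + N*(N*N) = 1/(3 + N) + N*N² = 1/(3 + N) + N³ = N³ + 1/(3 + N))
v(-18)/q(P(-10, 6)) = ((1 + (-18)⁴ + 3*(-18)³)/(3 - 18))/8 = ((1 + 104976 + 3*(-5832))/(-15))*(⅛) = -(1 + 104976 - 17496)/15*(⅛) = -1/15*87481*(⅛) = -87481/15*⅛ = -87481/120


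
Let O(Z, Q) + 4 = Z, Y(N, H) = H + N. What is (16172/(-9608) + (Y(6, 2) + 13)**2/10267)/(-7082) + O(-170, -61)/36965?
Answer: -28894131119477/6455995188497420 ≈ -0.0044755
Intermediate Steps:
O(Z, Q) = -4 + Z
(16172/(-9608) + (Y(6, 2) + 13)**2/10267)/(-7082) + O(-170, -61)/36965 = (16172/(-9608) + ((2 + 6) + 13)**2/10267)/(-7082) + (-4 - 170)/36965 = (16172*(-1/9608) + (8 + 13)**2*(1/10267))*(-1/7082) - 174*1/36965 = (-4043/2402 + 21**2*(1/10267))*(-1/7082) - 174/36965 = (-4043/2402 + 441*(1/10267))*(-1/7082) - 174/36965 = (-4043/2402 + 441/10267)*(-1/7082) - 174/36965 = -40450199/24661334*(-1/7082) - 174/36965 = 40450199/174651567388 - 174/36965 = -28894131119477/6455995188497420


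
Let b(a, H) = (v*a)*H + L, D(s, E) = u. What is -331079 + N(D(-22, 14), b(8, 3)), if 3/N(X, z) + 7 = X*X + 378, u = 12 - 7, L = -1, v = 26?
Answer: -43702427/132 ≈ -3.3108e+5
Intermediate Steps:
u = 5
D(s, E) = 5
b(a, H) = -1 + 26*H*a (b(a, H) = (26*a)*H - 1 = 26*H*a - 1 = -1 + 26*H*a)
N(X, z) = 3/(371 + X**2) (N(X, z) = 3/(-7 + (X*X + 378)) = 3/(-7 + (X**2 + 378)) = 3/(-7 + (378 + X**2)) = 3/(371 + X**2))
-331079 + N(D(-22, 14), b(8, 3)) = -331079 + 3/(371 + 5**2) = -331079 + 3/(371 + 25) = -331079 + 3/396 = -331079 + 3*(1/396) = -331079 + 1/132 = -43702427/132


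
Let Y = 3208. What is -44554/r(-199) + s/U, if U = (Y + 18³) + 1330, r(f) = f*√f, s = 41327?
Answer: 2431/610 - 44554*I*√199/39601 ≈ 3.9852 - 15.871*I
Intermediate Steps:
r(f) = f^(3/2)
U = 10370 (U = (3208 + 18³) + 1330 = (3208 + 5832) + 1330 = 9040 + 1330 = 10370)
-44554/r(-199) + s/U = -44554*I*√199/39601 + 41327/10370 = -44554*I*√199/39601 + 41327*(1/10370) = -44554*I*√199/39601 + 2431/610 = 2431/610 - 44554*I*√199/39601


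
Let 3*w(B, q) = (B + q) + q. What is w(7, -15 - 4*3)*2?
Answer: -94/3 ≈ -31.333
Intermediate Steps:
w(B, q) = B/3 + 2*q/3 (w(B, q) = ((B + q) + q)/3 = (B + 2*q)/3 = B/3 + 2*q/3)
w(7, -15 - 4*3)*2 = ((1/3)*7 + 2*(-15 - 4*3)/3)*2 = (7/3 + 2*(-15 - 1*12)/3)*2 = (7/3 + 2*(-15 - 12)/3)*2 = (7/3 + (2/3)*(-27))*2 = (7/3 - 18)*2 = -47/3*2 = -94/3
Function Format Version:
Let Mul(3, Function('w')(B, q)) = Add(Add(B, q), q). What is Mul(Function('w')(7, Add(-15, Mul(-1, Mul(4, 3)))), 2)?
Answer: Rational(-94, 3) ≈ -31.333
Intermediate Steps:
Function('w')(B, q) = Add(Mul(Rational(1, 3), B), Mul(Rational(2, 3), q)) (Function('w')(B, q) = Mul(Rational(1, 3), Add(Add(B, q), q)) = Mul(Rational(1, 3), Add(B, Mul(2, q))) = Add(Mul(Rational(1, 3), B), Mul(Rational(2, 3), q)))
Mul(Function('w')(7, Add(-15, Mul(-1, Mul(4, 3)))), 2) = Mul(Add(Mul(Rational(1, 3), 7), Mul(Rational(2, 3), Add(-15, Mul(-1, Mul(4, 3))))), 2) = Mul(Add(Rational(7, 3), Mul(Rational(2, 3), Add(-15, Mul(-1, 12)))), 2) = Mul(Add(Rational(7, 3), Mul(Rational(2, 3), Add(-15, -12))), 2) = Mul(Add(Rational(7, 3), Mul(Rational(2, 3), -27)), 2) = Mul(Add(Rational(7, 3), -18), 2) = Mul(Rational(-47, 3), 2) = Rational(-94, 3)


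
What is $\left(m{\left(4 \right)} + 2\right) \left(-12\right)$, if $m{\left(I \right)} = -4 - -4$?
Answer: $-24$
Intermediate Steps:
$m{\left(I \right)} = 0$ ($m{\left(I \right)} = -4 + 4 = 0$)
$\left(m{\left(4 \right)} + 2\right) \left(-12\right) = \left(0 + 2\right) \left(-12\right) = 2 \left(-12\right) = -24$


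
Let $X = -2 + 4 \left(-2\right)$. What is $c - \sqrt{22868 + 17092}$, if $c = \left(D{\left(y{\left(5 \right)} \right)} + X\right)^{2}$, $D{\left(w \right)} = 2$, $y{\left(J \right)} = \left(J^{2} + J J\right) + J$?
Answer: $64 - 6 \sqrt{1110} \approx -135.9$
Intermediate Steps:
$y{\left(J \right)} = J + 2 J^{2}$ ($y{\left(J \right)} = \left(J^{2} + J^{2}\right) + J = 2 J^{2} + J = J + 2 J^{2}$)
$X = -10$ ($X = -2 - 8 = -10$)
$c = 64$ ($c = \left(2 - 10\right)^{2} = \left(-8\right)^{2} = 64$)
$c - \sqrt{22868 + 17092} = 64 - \sqrt{22868 + 17092} = 64 - \sqrt{39960} = 64 - 6 \sqrt{1110}$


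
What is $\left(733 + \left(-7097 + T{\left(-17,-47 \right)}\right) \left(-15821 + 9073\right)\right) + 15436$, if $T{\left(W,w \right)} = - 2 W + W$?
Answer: $47792009$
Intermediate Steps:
$T{\left(W,w \right)} = - W$
$\left(733 + \left(-7097 + T{\left(-17,-47 \right)}\right) \left(-15821 + 9073\right)\right) + 15436 = \left(733 + \left(-7097 - -17\right) \left(-15821 + 9073\right)\right) + 15436 = \left(733 + \left(-7097 + 17\right) \left(-6748\right)\right) + 15436 = \left(733 - -47775840\right) + 15436 = \left(733 + 47775840\right) + 15436 = 47776573 + 15436 = 47792009$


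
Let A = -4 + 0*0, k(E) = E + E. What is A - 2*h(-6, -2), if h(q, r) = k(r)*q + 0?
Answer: -52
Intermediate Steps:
k(E) = 2*E
A = -4 (A = -4 + 0 = -4)
h(q, r) = 2*q*r (h(q, r) = (2*r)*q + 0 = 2*q*r + 0 = 2*q*r)
A - 2*h(-6, -2) = -4 - 4*(-6)*(-2) = -4 - 2*24 = -4 - 48 = -52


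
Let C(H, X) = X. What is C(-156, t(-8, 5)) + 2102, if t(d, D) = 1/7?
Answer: 14715/7 ≈ 2102.1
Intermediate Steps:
t(d, D) = ⅐
C(-156, t(-8, 5)) + 2102 = ⅐ + 2102 = 14715/7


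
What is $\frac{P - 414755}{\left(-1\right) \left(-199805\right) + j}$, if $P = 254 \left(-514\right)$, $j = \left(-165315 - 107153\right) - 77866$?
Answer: $\frac{545311}{150529} \approx 3.6226$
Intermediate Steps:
$j = -350334$ ($j = -272468 - 77866 = -350334$)
$P = -130556$
$\frac{P - 414755}{\left(-1\right) \left(-199805\right) + j} = \frac{-130556 - 414755}{\left(-1\right) \left(-199805\right) - 350334} = - \frac{545311}{199805 - 350334} = - \frac{545311}{-150529} = \left(-545311\right) \left(- \frac{1}{150529}\right) = \frac{545311}{150529}$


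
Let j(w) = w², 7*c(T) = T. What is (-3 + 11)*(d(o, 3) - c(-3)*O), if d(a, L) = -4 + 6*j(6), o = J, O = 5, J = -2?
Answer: 11992/7 ≈ 1713.1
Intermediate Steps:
c(T) = T/7
o = -2
d(a, L) = 212 (d(a, L) = -4 + 6*6² = -4 + 6*36 = -4 + 216 = 212)
(-3 + 11)*(d(o, 3) - c(-3)*O) = (-3 + 11)*(212 - (⅐)*(-3)*5) = 8*(212 - (-3)*5/7) = 8*(212 - 1*(-15/7)) = 8*(212 + 15/7) = 8*(1499/7) = 11992/7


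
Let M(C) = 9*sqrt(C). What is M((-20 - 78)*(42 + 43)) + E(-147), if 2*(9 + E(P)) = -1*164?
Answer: -91 + 63*I*sqrt(170) ≈ -91.0 + 821.42*I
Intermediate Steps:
E(P) = -91 (E(P) = -9 + (-1*164)/2 = -9 + (1/2)*(-164) = -9 - 82 = -91)
M((-20 - 78)*(42 + 43)) + E(-147) = 9*sqrt((-20 - 78)*(42 + 43)) - 91 = 9*sqrt(-98*85) - 91 = 9*sqrt(-8330) - 91 = 9*(7*I*sqrt(170)) - 91 = 63*I*sqrt(170) - 91 = -91 + 63*I*sqrt(170)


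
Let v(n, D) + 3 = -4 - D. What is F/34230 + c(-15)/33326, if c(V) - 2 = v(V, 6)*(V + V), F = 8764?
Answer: 10910258/40741035 ≈ 0.26780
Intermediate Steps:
v(n, D) = -7 - D (v(n, D) = -3 + (-4 - D) = -7 - D)
c(V) = 2 - 26*V (c(V) = 2 + (-7 - 1*6)*(V + V) = 2 + (-7 - 6)*(2*V) = 2 - 26*V)
F/34230 + c(-15)/33326 = 8764/34230 + (2 - 26*(-15))/33326 = 8764*(1/34230) + (2 + 390)*(1/33326) = 626/2445 + 392*(1/33326) = 626/2445 + 196/16663 = 10910258/40741035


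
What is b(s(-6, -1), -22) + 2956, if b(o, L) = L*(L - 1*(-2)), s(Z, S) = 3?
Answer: 3396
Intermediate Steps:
b(o, L) = L*(2 + L) (b(o, L) = L*(L + 2) = L*(2 + L))
b(s(-6, -1), -22) + 2956 = -22*(2 - 22) + 2956 = -22*(-20) + 2956 = 440 + 2956 = 3396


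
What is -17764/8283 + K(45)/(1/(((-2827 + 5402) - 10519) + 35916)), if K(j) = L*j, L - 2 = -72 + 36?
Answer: -354488894044/8283 ≈ -4.2797e+7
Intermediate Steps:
L = -34 (L = 2 + (-72 + 36) = 2 - 36 = -34)
K(j) = -34*j
-17764/8283 + K(45)/(1/(((-2827 + 5402) - 10519) + 35916)) = -17764/8283 + (-34*45)/(1/(((-2827 + 5402) - 10519) + 35916)) = -17764*1/8283 - 1530/(1/((2575 - 10519) + 35916)) = -17764/8283 - 1530/(1/(-7944 + 35916)) = -17764/8283 - 1530/(1/27972) = -17764/8283 - 1530/1/27972 = -17764/8283 - 1530*27972 = -17764/8283 - 42797160 = -354488894044/8283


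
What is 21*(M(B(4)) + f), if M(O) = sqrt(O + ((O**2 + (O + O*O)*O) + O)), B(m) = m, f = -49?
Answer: -1029 + 42*sqrt(26) ≈ -814.84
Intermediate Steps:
M(O) = sqrt(O**2 + 2*O + O*(O + O**2)) (M(O) = sqrt(O + ((O**2 + (O + O**2)*O) + O)) = sqrt(O + ((O**2 + O*(O + O**2)) + O)) = sqrt(O + (O + O**2 + O*(O + O**2))) = sqrt(O**2 + 2*O + O*(O + O**2)))
21*(M(B(4)) + f) = 21*(sqrt(4*(2 + 4**2 + 2*4)) - 49) = 21*(sqrt(4*(2 + 16 + 8)) - 49) = 21*(sqrt(4*26) - 49) = 21*(sqrt(104) - 49) = 21*(2*sqrt(26) - 49) = 21*(-49 + 2*sqrt(26)) = -1029 + 42*sqrt(26)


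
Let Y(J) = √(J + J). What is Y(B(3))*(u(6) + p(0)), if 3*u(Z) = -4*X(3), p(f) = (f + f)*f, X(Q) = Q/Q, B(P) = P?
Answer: -4*√6/3 ≈ -3.2660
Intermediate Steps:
X(Q) = 1
Y(J) = √2*√J (Y(J) = √(2*J) = √2*√J)
p(f) = 2*f² (p(f) = (2*f)*f = 2*f²)
u(Z) = -4/3 (u(Z) = (-4*1)/3 = (⅓)*(-4) = -4/3)
Y(B(3))*(u(6) + p(0)) = (√2*√3)*(-4/3 + 2*0²) = √6*(-4/3 + 2*0) = √6*(-4/3 + 0) = √6*(-4/3) = -4*√6/3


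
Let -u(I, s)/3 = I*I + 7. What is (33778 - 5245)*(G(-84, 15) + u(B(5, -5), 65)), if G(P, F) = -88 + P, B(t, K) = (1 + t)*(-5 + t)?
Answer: -5506869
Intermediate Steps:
u(I, s) = -21 - 3*I² (u(I, s) = -3*(I*I + 7) = -3*(I² + 7) = -3*(7 + I²) = -21 - 3*I²)
(33778 - 5245)*(G(-84, 15) + u(B(5, -5), 65)) = (33778 - 5245)*((-88 - 84) + (-21 - 3*(-5 + 5² - 4*5)²)) = 28533*(-172 + (-21 - 3*(-5 + 25 - 20)²)) = 28533*(-172 + (-21 - 3*0²)) = 28533*(-172 + (-21 - 3*0)) = 28533*(-172 + (-21 + 0)) = 28533*(-172 - 21) = 28533*(-193) = -5506869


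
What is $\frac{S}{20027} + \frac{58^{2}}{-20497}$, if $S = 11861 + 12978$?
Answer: $\frac{441754155}{410493419} \approx 1.0762$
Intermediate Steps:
$S = 24839$
$\frac{S}{20027} + \frac{58^{2}}{-20497} = \frac{24839}{20027} + \frac{58^{2}}{-20497} = 24839 \cdot \frac{1}{20027} + 3364 \left(- \frac{1}{20497}\right) = \frac{24839}{20027} - \frac{3364}{20497} = \frac{441754155}{410493419}$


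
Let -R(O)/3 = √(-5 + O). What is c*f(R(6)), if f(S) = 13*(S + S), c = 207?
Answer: -16146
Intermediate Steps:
R(O) = -3*√(-5 + O)
f(S) = 26*S (f(S) = 13*(2*S) = 26*S)
c*f(R(6)) = 207*(26*(-3*√(-5 + 6))) = 207*(26*(-3*√1)) = 207*(26*(-3*1)) = 207*(26*(-3)) = 207*(-78) = -16146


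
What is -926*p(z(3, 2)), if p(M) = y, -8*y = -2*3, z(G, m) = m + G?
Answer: -1389/2 ≈ -694.50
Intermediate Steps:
z(G, m) = G + m
y = ¾ (y = -(-1)*3/4 = -⅛*(-6) = ¾ ≈ 0.75000)
p(M) = ¾
-926*p(z(3, 2)) = -926*¾ = -1389/2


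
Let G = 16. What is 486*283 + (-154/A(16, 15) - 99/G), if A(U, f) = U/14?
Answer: 2198353/16 ≈ 1.3740e+5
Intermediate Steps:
A(U, f) = U/14 (A(U, f) = U*(1/14) = U/14)
486*283 + (-154/A(16, 15) - 99/G) = 486*283 + (-154/((1/14)*16) - 99/16) = 137538 + (-154/8/7 - 99*1/16) = 137538 + (-154*7/8 - 99/16) = 137538 + (-539/4 - 99/16) = 137538 - 2255/16 = 2198353/16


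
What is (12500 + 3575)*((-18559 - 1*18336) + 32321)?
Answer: -73527050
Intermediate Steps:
(12500 + 3575)*((-18559 - 1*18336) + 32321) = 16075*((-18559 - 18336) + 32321) = 16075*(-36895 + 32321) = 16075*(-4574) = -73527050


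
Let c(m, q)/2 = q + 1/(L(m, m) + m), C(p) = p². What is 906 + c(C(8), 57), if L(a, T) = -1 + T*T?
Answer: 4242182/4159 ≈ 1020.0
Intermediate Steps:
L(a, T) = -1 + T²
c(m, q) = 2*q + 2/(-1 + m + m²) (c(m, q) = 2*(q + 1/((-1 + m²) + m)) = 2*(q + 1/(-1 + m + m²)) = 2*q + 2/(-1 + m + m²))
906 + c(C(8), 57) = 906 + 2*(1 + 8²*57 + 57*(-1 + (8²)²))/(-1 + 8² + (8²)²) = 906 + 2*(1 + 64*57 + 57*(-1 + 64²))/(-1 + 64 + 64²) = 906 + 2*(1 + 3648 + 57*(-1 + 4096))/(-1 + 64 + 4096) = 906 + 2*(1 + 3648 + 57*4095)/4159 = 906 + 2*(1/4159)*(1 + 3648 + 233415) = 906 + 2*(1/4159)*237064 = 906 + 474128/4159 = 4242182/4159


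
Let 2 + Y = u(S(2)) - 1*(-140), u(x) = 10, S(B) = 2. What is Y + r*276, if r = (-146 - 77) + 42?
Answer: -49808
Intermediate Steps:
Y = 148 (Y = -2 + (10 - 1*(-140)) = -2 + (10 + 140) = -2 + 150 = 148)
r = -181 (r = -223 + 42 = -181)
Y + r*276 = 148 - 181*276 = 148 - 49956 = -49808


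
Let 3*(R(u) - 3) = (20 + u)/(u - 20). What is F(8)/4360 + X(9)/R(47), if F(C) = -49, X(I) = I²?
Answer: 2859077/135160 ≈ 21.153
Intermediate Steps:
R(u) = 3 + (20 + u)/(3*(-20 + u)) (R(u) = 3 + ((20 + u)/(u - 20))/3 = 3 + ((20 + u)/(-20 + u))/3 = 3 + (20 + u)/(3*(-20 + u)))
F(8)/4360 + X(9)/R(47) = -49/4360 + 9²/((10*(-16 + 47)/(3*(-20 + 47)))) = -49*1/4360 + 81/(((10/3)*31/27)) = -49/4360 + 81/(((10/3)*(1/27)*31)) = -49/4360 + 81/(310/81) = -49/4360 + 81*(81/310) = -49/4360 + 6561/310 = 2859077/135160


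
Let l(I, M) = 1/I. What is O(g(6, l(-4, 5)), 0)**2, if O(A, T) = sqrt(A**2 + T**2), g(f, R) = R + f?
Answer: 529/16 ≈ 33.063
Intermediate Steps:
l(I, M) = 1/I
O(g(6, l(-4, 5)), 0)**2 = (sqrt((1/(-4) + 6)**2 + 0**2))**2 = (sqrt((-1/4 + 6)**2 + 0))**2 = (sqrt((23/4)**2 + 0))**2 = (sqrt(529/16 + 0))**2 = (sqrt(529/16))**2 = (23/4)**2 = 529/16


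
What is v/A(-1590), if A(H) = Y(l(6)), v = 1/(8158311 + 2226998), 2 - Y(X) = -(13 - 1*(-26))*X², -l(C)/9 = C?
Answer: 1/1181079651334 ≈ 8.4668e-13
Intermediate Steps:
l(C) = -9*C
Y(X) = 2 + 39*X² (Y(X) = 2 - (-1)*(13 - 1*(-26))*X² = 2 - (-1)*(13 + 26)*X² = 2 - (-1)*39*X² = 2 - (-39)*X² = 2 + 39*X²)
v = 1/10385309 ≈ 9.6290e-8
A(H) = 113726 (A(H) = 2 + 39*(-9*6)² = 2 + 39*(-54)² = 2 + 39*2916 = 2 + 113724 = 113726)
v/A(-1590) = (1/10385309)/113726 = (1/10385309)*(1/113726) = 1/1181079651334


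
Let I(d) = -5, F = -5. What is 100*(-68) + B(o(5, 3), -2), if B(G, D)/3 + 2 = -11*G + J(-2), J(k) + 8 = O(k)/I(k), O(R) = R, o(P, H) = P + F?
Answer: -34144/5 ≈ -6828.8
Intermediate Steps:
o(P, H) = -5 + P (o(P, H) = P - 5 = -5 + P)
J(k) = -8 - k/5 (J(k) = -8 + k/(-5) = -8 + k*(-⅕) = -8 - k/5)
B(G, D) = -144/5 - 33*G (B(G, D) = -6 + 3*(-11*G + (-8 - ⅕*(-2))) = -6 + 3*(-11*G + (-8 + ⅖)) = -6 + 3*(-11*G - 38/5) = -6 + 3*(-38/5 - 11*G) = -6 + (-114/5 - 33*G) = -144/5 - 33*G)
100*(-68) + B(o(5, 3), -2) = 100*(-68) + (-144/5 - 33*(-5 + 5)) = -6800 + (-144/5 - 33*0) = -6800 + (-144/5 + 0) = -6800 - 144/5 = -34144/5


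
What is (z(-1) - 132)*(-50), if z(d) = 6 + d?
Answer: 6350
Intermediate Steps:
(z(-1) - 132)*(-50) = ((6 - 1) - 132)*(-50) = (5 - 132)*(-50) = -127*(-50) = 6350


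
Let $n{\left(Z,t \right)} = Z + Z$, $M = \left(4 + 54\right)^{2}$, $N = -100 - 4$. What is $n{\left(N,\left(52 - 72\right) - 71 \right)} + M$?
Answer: $3156$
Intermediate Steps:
$N = -104$
$M = 3364$ ($M = 58^{2} = 3364$)
$n{\left(Z,t \right)} = 2 Z$
$n{\left(N,\left(52 - 72\right) - 71 \right)} + M = 2 \left(-104\right) + 3364 = -208 + 3364 = 3156$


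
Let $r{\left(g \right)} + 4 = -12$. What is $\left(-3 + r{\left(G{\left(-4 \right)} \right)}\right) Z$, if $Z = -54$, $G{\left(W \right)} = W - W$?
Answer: $1026$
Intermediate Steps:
$G{\left(W \right)} = 0$
$r{\left(g \right)} = -16$ ($r{\left(g \right)} = -4 - 12 = -16$)
$\left(-3 + r{\left(G{\left(-4 \right)} \right)}\right) Z = \left(-3 - 16\right) \left(-54\right) = \left(-19\right) \left(-54\right) = 1026$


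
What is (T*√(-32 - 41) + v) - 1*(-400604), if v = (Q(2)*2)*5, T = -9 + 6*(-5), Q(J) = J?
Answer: 400624 - 39*I*√73 ≈ 4.0062e+5 - 333.22*I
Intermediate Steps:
T = -39 (T = -9 - 30 = -39)
v = 20 (v = (2*2)*5 = 4*5 = 20)
(T*√(-32 - 41) + v) - 1*(-400604) = (-39*√(-32 - 41) + 20) - 1*(-400604) = (-39*I*√73 + 20) + 400604 = (20 - 39*I*√73) + 400604 = 400624 - 39*I*√73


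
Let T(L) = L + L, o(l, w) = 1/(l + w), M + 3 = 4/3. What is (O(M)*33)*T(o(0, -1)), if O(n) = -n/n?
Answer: 66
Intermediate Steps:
M = -5/3 (M = -3 + 4/3 = -5/3 ≈ -1.6667)
T(L) = 2*L
O(n) = -1 (O(n) = -1*1 = -1)
(O(M)*33)*T(o(0, -1)) = (-1*33)*(2/(0 - 1)) = -66/(-1) = -66*(-1) = -33*(-2) = 66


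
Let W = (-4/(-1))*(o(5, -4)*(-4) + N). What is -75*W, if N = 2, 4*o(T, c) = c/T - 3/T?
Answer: -1020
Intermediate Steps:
o(T, c) = -3/(4*T) + c/(4*T) (o(T, c) = (c/T - 3/T)/4 = (-3/T + c/T)/4 = -3/(4*T) + c/(4*T))
W = 68/5 (W = (-4/(-1))*(((¼)*(-3 - 4)/5)*(-4) + 2) = (-4*(-1))*(((¼)*(⅕)*(-7))*(-4) + 2) = 4*(-7/20*(-4) + 2) = 4*(7/5 + 2) = 4*(17/5) = 68/5 ≈ 13.600)
-75*W = -75*68/5 = -1020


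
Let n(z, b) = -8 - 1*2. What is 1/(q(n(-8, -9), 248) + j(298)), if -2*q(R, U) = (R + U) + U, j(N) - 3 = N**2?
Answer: 1/88564 ≈ 1.1291e-5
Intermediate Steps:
j(N) = 3 + N**2
n(z, b) = -10 (n(z, b) = -8 - 2 = -10)
q(R, U) = -U - R/2 (q(R, U) = -((R + U) + U)/2 = -(R + 2*U)/2 = -U - R/2)
1/(q(n(-8, -9), 248) + j(298)) = 1/((-1*248 - 1/2*(-10)) + (3 + 298**2)) = 1/((-248 + 5) + (3 + 88804)) = 1/(-243 + 88807) = 1/88564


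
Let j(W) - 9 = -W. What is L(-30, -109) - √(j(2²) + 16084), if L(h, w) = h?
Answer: -30 - √16089 ≈ -156.84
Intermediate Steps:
j(W) = 9 - W
L(-30, -109) - √(j(2²) + 16084) = -30 - √((9 - 1*2²) + 16084) = -30 - √((9 - 1*4) + 16084) = -30 - √((9 - 4) + 16084) = -30 - √(5 + 16084) = -30 - √16089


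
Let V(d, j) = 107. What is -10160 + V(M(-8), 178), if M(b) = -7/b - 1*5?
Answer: -10053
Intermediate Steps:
M(b) = -5 - 7/b (M(b) = -7/b - 5 = -5 - 7/b)
-10160 + V(M(-8), 178) = -10160 + 107 = -10053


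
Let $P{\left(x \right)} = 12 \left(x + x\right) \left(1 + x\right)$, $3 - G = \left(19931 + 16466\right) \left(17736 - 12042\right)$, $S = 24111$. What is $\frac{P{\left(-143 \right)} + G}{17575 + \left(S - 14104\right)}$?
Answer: $- \frac{68919057}{9194} \approx -7496.1$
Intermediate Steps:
$G = -207244515$ ($G = 3 - \left(19931 + 16466\right) \left(17736 - 12042\right) = 3 - 36397 \cdot 5694 = 3 - 207244518 = -207244515$)
$P{\left(x \right)} = 24 x \left(1 + x\right)$ ($P{\left(x \right)} = 12 \cdot 2 x \left(1 + x\right) = 24 x \left(1 + x\right)$)
$\frac{P{\left(-143 \right)} + G}{17575 + \left(S - 14104\right)} = \frac{24 \left(-143\right) \left(1 - 143\right) - 207244515}{17575 + \left(24111 - 14104\right)} = \frac{24 \left(-143\right) \left(-142\right) - 207244515}{17575 + \left(24111 - 14104\right)} = \frac{487344 - 207244515}{17575 + 10007} = - \frac{206757171}{27582} = \left(-206757171\right) \frac{1}{27582} = - \frac{68919057}{9194}$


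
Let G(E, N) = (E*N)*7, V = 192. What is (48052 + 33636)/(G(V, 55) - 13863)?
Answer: 81688/60057 ≈ 1.3602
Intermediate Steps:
G(E, N) = 7*E*N
(48052 + 33636)/(G(V, 55) - 13863) = (48052 + 33636)/(7*192*55 - 13863) = 81688/(73920 - 13863) = 81688/60057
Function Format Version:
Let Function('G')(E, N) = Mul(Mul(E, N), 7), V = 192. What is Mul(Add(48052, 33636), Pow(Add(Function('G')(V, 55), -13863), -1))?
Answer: Rational(81688, 60057) ≈ 1.3602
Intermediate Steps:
Function('G')(E, N) = Mul(7, E, N)
Mul(Add(48052, 33636), Pow(Add(Function('G')(V, 55), -13863), -1)) = Mul(Add(48052, 33636), Pow(Add(Mul(7, 192, 55), -13863), -1)) = Mul(81688, Pow(Add(73920, -13863), -1)) = Mul(81688, Pow(60057, -1)) = Mul(81688, Rational(1, 60057)) = Rational(81688, 60057)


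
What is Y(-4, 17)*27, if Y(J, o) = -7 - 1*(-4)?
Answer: -81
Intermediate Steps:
Y(J, o) = -3 (Y(J, o) = -7 + 4 = -3)
Y(-4, 17)*27 = -3*27 = -81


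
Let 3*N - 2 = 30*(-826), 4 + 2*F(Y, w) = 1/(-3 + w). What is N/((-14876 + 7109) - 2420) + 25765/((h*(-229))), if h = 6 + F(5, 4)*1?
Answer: -507913624/20995407 ≈ -24.192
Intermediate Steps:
F(Y, w) = -2 + 1/(2*(-3 + w))
h = 9/2 (h = 6 + ((13 - 4*4)/(2*(-3 + 4)))*1 = 6 + ((½)*(13 - 16)/1)*1 = 6 + ((½)*1*(-3))*1 = 6 - 3/2*1 = 6 - 3/2 = 9/2 ≈ 4.5000)
N = -24778/3 (N = ⅔ + (30*(-826))/3 = ⅔ + (⅓)*(-24780) = ⅔ - 8260 = -24778/3 ≈ -8259.3)
N/((-14876 + 7109) - 2420) + 25765/((h*(-229))) = -24778/(3*((-14876 + 7109) - 2420)) + 25765/(((9/2)*(-229))) = -24778/(3*(-7767 - 2420)) + 25765/(-2061/2) = -24778/3/(-10187) + 25765*(-2/2061) = -24778/3*(-1/10187) - 51530/2061 = 24778/30561 - 51530/2061 = -507913624/20995407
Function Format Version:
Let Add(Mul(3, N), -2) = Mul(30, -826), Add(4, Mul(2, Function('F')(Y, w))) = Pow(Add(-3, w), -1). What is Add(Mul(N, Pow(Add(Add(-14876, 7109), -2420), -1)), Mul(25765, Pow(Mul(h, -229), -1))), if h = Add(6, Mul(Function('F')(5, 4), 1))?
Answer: Rational(-507913624, 20995407) ≈ -24.192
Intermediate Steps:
Function('F')(Y, w) = Add(-2, Mul(Rational(1, 2), Pow(Add(-3, w), -1)))
h = Rational(9, 2) (h = Add(6, Mul(Mul(Rational(1, 2), Pow(Add(-3, 4), -1), Add(13, Mul(-4, 4))), 1)) = Add(6, Mul(Mul(Rational(1, 2), Pow(1, -1), Add(13, -16)), 1)) = Add(6, Mul(Mul(Rational(1, 2), 1, -3), 1)) = Add(6, Mul(Rational(-3, 2), 1)) = Add(6, Rational(-3, 2)) = Rational(9, 2) ≈ 4.5000)
N = Rational(-24778, 3) (N = Add(Rational(2, 3), Mul(Rational(1, 3), Mul(30, -826))) = Add(Rational(2, 3), Mul(Rational(1, 3), -24780)) = Add(Rational(2, 3), -8260) = Rational(-24778, 3) ≈ -8259.3)
Add(Mul(N, Pow(Add(Add(-14876, 7109), -2420), -1)), Mul(25765, Pow(Mul(h, -229), -1))) = Add(Mul(Rational(-24778, 3), Pow(Add(Add(-14876, 7109), -2420), -1)), Mul(25765, Pow(Mul(Rational(9, 2), -229), -1))) = Add(Mul(Rational(-24778, 3), Pow(Add(-7767, -2420), -1)), Mul(25765, Pow(Rational(-2061, 2), -1))) = Add(Mul(Rational(-24778, 3), Pow(-10187, -1)), Mul(25765, Rational(-2, 2061))) = Add(Mul(Rational(-24778, 3), Rational(-1, 10187)), Rational(-51530, 2061)) = Add(Rational(24778, 30561), Rational(-51530, 2061)) = Rational(-507913624, 20995407)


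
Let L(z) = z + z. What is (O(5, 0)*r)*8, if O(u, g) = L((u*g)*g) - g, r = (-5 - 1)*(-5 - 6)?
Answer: 0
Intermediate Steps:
r = 66 (r = -6*(-11) = 66)
L(z) = 2*z
O(u, g) = -g + 2*u*g² (O(u, g) = 2*((u*g)*g) - g = 2*((g*u)*g) - g = 2*(u*g²) - g = 2*u*g² - g = -g + 2*u*g²)
(O(5, 0)*r)*8 = ((0*(-1 + 2*0*5))*66)*8 = ((0*(-1 + 0))*66)*8 = ((0*(-1))*66)*8 = (0*66)*8 = 0*8 = 0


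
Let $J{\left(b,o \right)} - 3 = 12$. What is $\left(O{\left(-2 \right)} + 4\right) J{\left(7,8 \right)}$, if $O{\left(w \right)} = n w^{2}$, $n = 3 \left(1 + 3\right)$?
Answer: $780$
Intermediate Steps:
$n = 12$ ($n = 3 \cdot 4 = 12$)
$J{\left(b,o \right)} = 15$ ($J{\left(b,o \right)} = 3 + 12 = 15$)
$O{\left(w \right)} = 12 w^{2}$
$\left(O{\left(-2 \right)} + 4\right) J{\left(7,8 \right)} = \left(12 \left(-2\right)^{2} + 4\right) 15 = \left(12 \cdot 4 + 4\right) 15 = \left(48 + 4\right) 15 = 52 \cdot 15 = 780$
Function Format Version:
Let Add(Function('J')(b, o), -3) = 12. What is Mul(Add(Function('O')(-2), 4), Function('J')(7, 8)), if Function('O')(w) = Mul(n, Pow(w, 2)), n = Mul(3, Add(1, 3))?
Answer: 780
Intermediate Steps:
n = 12 (n = Mul(3, 4) = 12)
Function('J')(b, o) = 15 (Function('J')(b, o) = Add(3, 12) = 15)
Function('O')(w) = Mul(12, Pow(w, 2))
Mul(Add(Function('O')(-2), 4), Function('J')(7, 8)) = Mul(Add(Mul(12, Pow(-2, 2)), 4), 15) = Mul(Add(Mul(12, 4), 4), 15) = Mul(Add(48, 4), 15) = Mul(52, 15) = 780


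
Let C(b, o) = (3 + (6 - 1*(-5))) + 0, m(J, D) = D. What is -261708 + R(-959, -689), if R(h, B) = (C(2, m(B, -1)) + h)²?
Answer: 631317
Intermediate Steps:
C(b, o) = 14 (C(b, o) = (3 + (6 + 5)) + 0 = (3 + 11) + 0 = 14 + 0 = 14)
R(h, B) = (14 + h)²
-261708 + R(-959, -689) = -261708 + (14 - 959)² = -261708 + (-945)² = -261708 + 893025 = 631317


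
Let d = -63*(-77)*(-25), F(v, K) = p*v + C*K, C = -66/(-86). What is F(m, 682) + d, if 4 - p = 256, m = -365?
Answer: -1237179/43 ≈ -28772.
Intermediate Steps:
C = 33/43 (C = -66*(-1/86) = 33/43 ≈ 0.76744)
p = -252 (p = 4 - 1*256 = 4 - 256 = -252)
F(v, K) = -252*v + 33*K/43
d = -121275 (d = 4851*(-25) = -121275)
F(m, 682) + d = (-252*(-365) + (33/43)*682) - 121275 = (91980 + 22506/43) - 121275 = 3977646/43 - 121275 = -1237179/43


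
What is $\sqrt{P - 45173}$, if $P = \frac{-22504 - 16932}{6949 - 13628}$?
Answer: $\frac{i \sqrt{2014860816049}}{6679} \approx 212.53 i$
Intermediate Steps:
$P = \frac{39436}{6679}$ ($P = - \frac{39436}{-6679} = \left(-39436\right) \left(- \frac{1}{6679}\right) = \frac{39436}{6679} \approx 5.9045$)
$\sqrt{P - 45173} = \sqrt{\frac{39436}{6679} - 45173} = \sqrt{- \frac{301671031}{6679}} = \frac{i \sqrt{2014860816049}}{6679}$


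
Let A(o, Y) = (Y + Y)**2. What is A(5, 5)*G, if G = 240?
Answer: 24000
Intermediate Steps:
A(o, Y) = 4*Y**2 (A(o, Y) = (2*Y)**2 = 4*Y**2)
A(5, 5)*G = (4*5**2)*240 = (4*25)*240 = 100*240 = 24000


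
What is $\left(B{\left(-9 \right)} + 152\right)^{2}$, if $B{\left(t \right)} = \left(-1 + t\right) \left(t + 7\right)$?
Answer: $29584$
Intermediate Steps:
$B{\left(t \right)} = \left(-1 + t\right) \left(7 + t\right)$
$\left(B{\left(-9 \right)} + 152\right)^{2} = \left(\left(-7 + \left(-9\right)^{2} + 6 \left(-9\right)\right) + 152\right)^{2} = \left(\left(-7 + 81 - 54\right) + 152\right)^{2} = \left(20 + 152\right)^{2} = 172^{2} = 29584$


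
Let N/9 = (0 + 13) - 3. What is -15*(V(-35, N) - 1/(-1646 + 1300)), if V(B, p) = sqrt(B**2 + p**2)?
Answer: -15/346 - 75*sqrt(373) ≈ -1448.5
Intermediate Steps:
N = 90 (N = 9*((0 + 13) - 3) = 9*(13 - 3) = 9*10 = 90)
-15*(V(-35, N) - 1/(-1646 + 1300)) = -15*(sqrt((-35)**2 + 90**2) - 1/(-1646 + 1300)) = -15*(sqrt(1225 + 8100) - 1/(-346)) = -15*(sqrt(9325) - 1*(-1/346)) = -15*(5*sqrt(373) + 1/346) = -15*(1/346 + 5*sqrt(373)) = -15/346 - 75*sqrt(373)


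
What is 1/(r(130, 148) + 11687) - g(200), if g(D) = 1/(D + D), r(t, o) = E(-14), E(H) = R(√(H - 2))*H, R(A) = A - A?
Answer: -11287/4674800 ≈ -0.0024144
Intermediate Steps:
R(A) = 0
E(H) = 0 (E(H) = 0*H = 0)
r(t, o) = 0
g(D) = 1/(2*D)
1/(r(130, 148) + 11687) - g(200) = 1/(0 + 11687) - 1/(2*200) = 1/11687 - 1/(2*200) = 1/11687 - 1*1/400 = 1/11687 - 1/400 = -11287/4674800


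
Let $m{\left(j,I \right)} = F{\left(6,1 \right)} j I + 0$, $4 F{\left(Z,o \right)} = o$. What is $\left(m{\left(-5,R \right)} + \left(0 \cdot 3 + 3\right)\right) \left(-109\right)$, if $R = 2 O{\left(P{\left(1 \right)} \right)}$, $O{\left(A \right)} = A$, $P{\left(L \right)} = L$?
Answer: $- \frac{109}{2} \approx -54.5$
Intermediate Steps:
$F{\left(Z,o \right)} = \frac{o}{4}$
$R = 2$ ($R = 2 \cdot 1 = 2$)
$m{\left(j,I \right)} = \frac{I j}{4}$ ($m{\left(j,I \right)} = \frac{1}{4} \cdot 1 j I + 0 = \frac{j}{4} I + 0 = \frac{I j}{4} + 0 = \frac{I j}{4}$)
$\left(m{\left(-5,R \right)} + \left(0 \cdot 3 + 3\right)\right) \left(-109\right) = \left(\frac{1}{4} \cdot 2 \left(-5\right) + \left(0 \cdot 3 + 3\right)\right) \left(-109\right) = \left(- \frac{5}{2} + \left(0 + 3\right)\right) \left(-109\right) = \left(- \frac{5}{2} + 3\right) \left(-109\right) = \frac{1}{2} \left(-109\right) = - \frac{109}{2}$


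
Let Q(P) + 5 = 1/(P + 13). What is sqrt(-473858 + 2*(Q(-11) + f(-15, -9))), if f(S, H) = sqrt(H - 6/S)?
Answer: sqrt(-11846675 + 10*I*sqrt(215))/5 ≈ 0.0042601 + 688.38*I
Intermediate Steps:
Q(P) = -5 + 1/(13 + P) (Q(P) = -5 + 1/(P + 13) = -5 + 1/(13 + P))
sqrt(-473858 + 2*(Q(-11) + f(-15, -9))) = sqrt(-473858 + 2*((-64 - 5*(-11))/(13 - 11) + sqrt(-9 - 6/(-15)))) = sqrt(-473858 + 2*((-64 + 55)/2 + sqrt(-9 - 6*(-1/15)))) = sqrt(-473858 + 2*((1/2)*(-9) + sqrt(-9 + 2/5))) = sqrt(-473858 + 2*(-9/2 + sqrt(-43/5))) = sqrt(-473858 + 2*(-9/2 + I*sqrt(215)/5)) = sqrt(-473858 + (-9 + 2*I*sqrt(215)/5)) = sqrt(-473867 + 2*I*sqrt(215)/5)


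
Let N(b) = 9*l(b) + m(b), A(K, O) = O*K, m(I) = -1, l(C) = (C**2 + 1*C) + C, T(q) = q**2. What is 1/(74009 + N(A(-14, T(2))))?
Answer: 1/101224 ≈ 9.8791e-6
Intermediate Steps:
l(C) = C**2 + 2*C (l(C) = (C**2 + C) + C = (C + C**2) + C = C**2 + 2*C)
A(K, O) = K*O
N(b) = -1 + 9*b*(2 + b) (N(b) = 9*(b*(2 + b)) - 1 = 9*b*(2 + b) - 1 = -1 + 9*b*(2 + b))
1/(74009 + N(A(-14, T(2)))) = 1/(74009 + (-1 + 9*(-14*2**2)*(2 - 14*2**2))) = 1/(74009 + (-1 + 9*(-14*4)*(2 - 14*4))) = 1/(74009 + (-1 + 9*(-56)*(2 - 56))) = 1/(74009 + (-1 + 9*(-56)*(-54))) = 1/(74009 + (-1 + 27216)) = 1/(74009 + 27215) = 1/101224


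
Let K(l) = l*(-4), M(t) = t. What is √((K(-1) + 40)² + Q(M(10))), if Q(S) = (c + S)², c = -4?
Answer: 2*√493 ≈ 44.407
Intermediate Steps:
K(l) = -4*l
Q(S) = (-4 + S)²
√((K(-1) + 40)² + Q(M(10))) = √((-4*(-1) + 40)² + (-4 + 10)²) = √((4 + 40)² + 6²) = √(44² + 36) = √(1936 + 36) = √1972 = 2*√493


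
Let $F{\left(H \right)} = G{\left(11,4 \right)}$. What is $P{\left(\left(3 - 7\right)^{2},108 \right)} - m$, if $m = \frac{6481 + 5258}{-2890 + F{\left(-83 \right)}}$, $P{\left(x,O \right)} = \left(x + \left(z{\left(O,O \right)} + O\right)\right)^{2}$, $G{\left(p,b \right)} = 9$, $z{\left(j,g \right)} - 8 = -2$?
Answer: $\frac{1132573}{67} \approx 16904.0$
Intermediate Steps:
$z{\left(j,g \right)} = 6$ ($z{\left(j,g \right)} = 8 - 2 = 6$)
$F{\left(H \right)} = 9$
$P{\left(x,O \right)} = \left(6 + O + x\right)^{2}$ ($P{\left(x,O \right)} = \left(x + \left(6 + O\right)\right)^{2} = \left(6 + O + x\right)^{2}$)
$m = - \frac{273}{67}$ ($m = \frac{6481 + 5258}{-2890 + 9} = \frac{11739}{-2881} = 11739 \left(- \frac{1}{2881}\right) = - \frac{273}{67} \approx -4.0746$)
$P{\left(\left(3 - 7\right)^{2},108 \right)} - m = \left(6 + 108 + \left(3 - 7\right)^{2}\right)^{2} - - \frac{273}{67} = \left(6 + 108 + \left(-4\right)^{2}\right)^{2} + \frac{273}{67} = \left(6 + 108 + 16\right)^{2} + \frac{273}{67} = 130^{2} + \frac{273}{67} = 16900 + \frac{273}{67} = \frac{1132573}{67}$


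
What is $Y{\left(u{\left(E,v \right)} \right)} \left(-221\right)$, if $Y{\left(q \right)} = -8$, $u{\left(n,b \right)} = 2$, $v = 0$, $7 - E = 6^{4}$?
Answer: $1768$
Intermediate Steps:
$E = -1289$ ($E = 7 - 6^{4} = 7 - 1296 = -1289$)
$Y{\left(u{\left(E,v \right)} \right)} \left(-221\right) = \left(-8\right) \left(-221\right) = 1768$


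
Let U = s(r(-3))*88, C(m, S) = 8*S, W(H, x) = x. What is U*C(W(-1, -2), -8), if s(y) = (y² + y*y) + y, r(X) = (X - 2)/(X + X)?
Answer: -112640/9 ≈ -12516.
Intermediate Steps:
r(X) = (-2 + X)/(2*X) (r(X) = (-2 + X)/((2*X)) = (-2 + X)*(1/(2*X)) = (-2 + X)/(2*X))
s(y) = y + 2*y² (s(y) = (y² + y²) + y = 2*y² + y = y + 2*y²)
U = 1760/9 (U = (((½)*(-2 - 3)/(-3))*(1 + 2*((½)*(-2 - 3)/(-3))))*88 = (((½)*(-⅓)*(-5))*(1 + 2*((½)*(-⅓)*(-5))))*88 = (5*(1 + 2*(⅚))/6)*88 = (5*(1 + 5/3)/6)*88 = ((⅚)*(8/3))*88 = (20/9)*88 = 1760/9 ≈ 195.56)
U*C(W(-1, -2), -8) = 1760*(8*(-8))/9 = (1760/9)*(-64) = -112640/9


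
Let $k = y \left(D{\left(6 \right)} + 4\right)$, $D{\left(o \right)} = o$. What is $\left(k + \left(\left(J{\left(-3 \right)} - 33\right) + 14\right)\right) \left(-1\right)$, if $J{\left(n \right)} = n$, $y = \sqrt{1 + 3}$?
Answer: $2$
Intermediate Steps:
$y = 2$ ($y = \sqrt{4} = 2$)
$k = 20$ ($k = 2 \left(6 + 4\right) = 2 \cdot 10 = 20$)
$\left(k + \left(\left(J{\left(-3 \right)} - 33\right) + 14\right)\right) \left(-1\right) = \left(20 + \left(\left(-3 - 33\right) + 14\right)\right) \left(-1\right) = \left(20 + \left(-36 + 14\right)\right) \left(-1\right) = \left(20 - 22\right) \left(-1\right) = \left(-2\right) \left(-1\right) = 2$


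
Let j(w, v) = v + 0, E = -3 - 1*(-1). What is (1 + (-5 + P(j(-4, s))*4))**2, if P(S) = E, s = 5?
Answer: 144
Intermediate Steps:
E = -2 (E = -3 + 1 = -2)
j(w, v) = v
P(S) = -2
(1 + (-5 + P(j(-4, s))*4))**2 = (1 + (-5 - 2*4))**2 = (1 + (-5 - 8))**2 = (1 - 13)**2 = (-12)**2 = 144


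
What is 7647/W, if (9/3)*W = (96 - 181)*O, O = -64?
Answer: 22941/5440 ≈ 4.2171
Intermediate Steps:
W = 5440/3 (W = ((96 - 181)*(-64))/3 = (-85*(-64))/3 = (1/3)*5440 = 5440/3 ≈ 1813.3)
7647/W = 7647/(5440/3) = 7647*(3/5440) = 22941/5440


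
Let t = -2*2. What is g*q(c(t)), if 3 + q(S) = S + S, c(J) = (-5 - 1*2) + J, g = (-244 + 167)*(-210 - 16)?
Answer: -435050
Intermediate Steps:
g = 17402 (g = -77*(-226) = 17402)
t = -4
c(J) = -7 + J (c(J) = (-5 - 2) + J = -7 + J)
q(S) = -3 + 2*S (q(S) = -3 + (S + S) = -3 + 2*S)
g*q(c(t)) = 17402*(-3 + 2*(-7 - 4)) = 17402*(-3 + 2*(-11)) = 17402*(-3 - 22) = 17402*(-25) = -435050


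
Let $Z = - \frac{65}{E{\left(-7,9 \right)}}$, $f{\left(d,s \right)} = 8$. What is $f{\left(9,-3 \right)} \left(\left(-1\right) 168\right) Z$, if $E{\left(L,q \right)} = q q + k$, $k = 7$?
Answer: $\frac{10920}{11} \approx 992.73$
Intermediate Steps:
$E{\left(L,q \right)} = 7 + q^{2}$ ($E{\left(L,q \right)} = q q + 7 = q^{2} + 7 = 7 + q^{2}$)
$Z = - \frac{65}{88}$ ($Z = - \frac{65}{7 + 9^{2}} = - \frac{65}{7 + 81} = - \frac{65}{88} \approx -0.73864$)
$f{\left(9,-3 \right)} \left(\left(-1\right) 168\right) Z = 8 \left(\left(-1\right) 168\right) \left(- \frac{65}{88}\right) = 8 \left(-168\right) \left(- \frac{65}{88}\right) = \left(-1344\right) \left(- \frac{65}{88}\right) = \frac{10920}{11}$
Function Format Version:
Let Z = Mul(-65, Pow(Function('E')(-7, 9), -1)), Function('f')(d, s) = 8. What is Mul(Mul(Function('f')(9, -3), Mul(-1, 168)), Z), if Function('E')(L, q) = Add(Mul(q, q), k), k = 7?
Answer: Rational(10920, 11) ≈ 992.73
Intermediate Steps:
Function('E')(L, q) = Add(7, Pow(q, 2)) (Function('E')(L, q) = Add(Mul(q, q), 7) = Add(Pow(q, 2), 7) = Add(7, Pow(q, 2)))
Z = Rational(-65, 88) (Z = Mul(-65, Pow(Add(7, Pow(9, 2)), -1)) = Mul(-65, Pow(Add(7, 81), -1)) = Mul(-65, Pow(88, -1)) = Mul(-65, Rational(1, 88)) = Rational(-65, 88) ≈ -0.73864)
Mul(Mul(Function('f')(9, -3), Mul(-1, 168)), Z) = Mul(Mul(8, Mul(-1, 168)), Rational(-65, 88)) = Mul(Mul(8, -168), Rational(-65, 88)) = Mul(-1344, Rational(-65, 88)) = Rational(10920, 11)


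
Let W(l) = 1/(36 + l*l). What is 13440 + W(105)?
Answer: 148659841/11061 ≈ 13440.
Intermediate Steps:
W(l) = 1/(36 + l²)
13440 + W(105) = 13440 + 1/(36 + 105²) = 13440 + 1/(36 + 11025) = 13440 + 1/11061 = 148659841/11061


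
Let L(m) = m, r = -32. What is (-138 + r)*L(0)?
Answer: 0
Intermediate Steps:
(-138 + r)*L(0) = (-138 - 32)*0 = -170*0 = 0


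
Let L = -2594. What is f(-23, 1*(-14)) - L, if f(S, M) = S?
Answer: 2571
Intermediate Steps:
f(-23, 1*(-14)) - L = -23 - 1*(-2594) = -23 + 2594 = 2571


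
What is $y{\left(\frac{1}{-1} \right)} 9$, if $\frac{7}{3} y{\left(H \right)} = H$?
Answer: $- \frac{27}{7} \approx -3.8571$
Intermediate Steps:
$y{\left(H \right)} = \frac{3 H}{7}$
$y{\left(\frac{1}{-1} \right)} 9 = \frac{3}{7 \left(-1\right)} 9 = \frac{3}{7} \left(-1\right) 9 = \left(- \frac{3}{7}\right) 9 = - \frac{27}{7}$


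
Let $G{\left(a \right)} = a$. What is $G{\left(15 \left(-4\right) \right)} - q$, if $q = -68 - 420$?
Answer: $428$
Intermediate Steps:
$q = -488$ ($q = -68 - 420 = -488$)
$G{\left(15 \left(-4\right) \right)} - q = 15 \left(-4\right) - -488 = -60 + 488 = 428$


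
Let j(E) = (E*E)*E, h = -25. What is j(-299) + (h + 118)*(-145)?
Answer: -26744384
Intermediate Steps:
j(E) = E³ (j(E) = E²*E = E³)
j(-299) + (h + 118)*(-145) = (-299)³ + (-25 + 118)*(-145) = -26730899 + 93*(-145) = -26730899 - 13485 = -26744384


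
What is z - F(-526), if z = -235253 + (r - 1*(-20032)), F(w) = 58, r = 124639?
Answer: -90640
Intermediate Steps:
z = -90582 (z = -235253 + (124639 - 1*(-20032)) = -235253 + (124639 + 20032) = -235253 + 144671 = -90582)
z - F(-526) = -90582 - 1*58 = -90582 - 58 = -90640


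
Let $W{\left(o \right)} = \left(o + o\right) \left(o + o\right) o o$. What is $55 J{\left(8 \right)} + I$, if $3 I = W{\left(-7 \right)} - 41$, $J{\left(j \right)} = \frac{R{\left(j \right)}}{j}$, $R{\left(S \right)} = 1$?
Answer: $\frac{76669}{24} \approx 3194.5$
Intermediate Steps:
$J{\left(j \right)} = \frac{1}{j}$ ($J{\left(j \right)} = 1 \frac{1}{j} = \frac{1}{j}$)
$W{\left(o \right)} = 4 o^{4}$ ($W{\left(o \right)} = 2 o 2 o o o = 4 o^{2} o o = 4 o^{3} o = 4 o^{4}$)
$I = \frac{9563}{3}$ ($I = \frac{4 \left(-7\right)^{4} - 41}{3} = \frac{4 \cdot 2401 - 41}{3} = \frac{9604 - 41}{3} = \frac{1}{3} \cdot 9563 = \frac{9563}{3} \approx 3187.7$)
$55 J{\left(8 \right)} + I = \frac{55}{8} + \frac{9563}{3} = \frac{76669}{24}$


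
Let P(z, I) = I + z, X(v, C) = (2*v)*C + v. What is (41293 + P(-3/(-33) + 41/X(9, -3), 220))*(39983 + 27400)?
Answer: 153846836623/55 ≈ 2.7972e+9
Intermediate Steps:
X(v, C) = v + 2*C*v (X(v, C) = 2*C*v + v = v + 2*C*v)
(41293 + P(-3/(-33) + 41/X(9, -3), 220))*(39983 + 27400) = (41293 + (220 + (-3/(-33) + 41/((9*(1 + 2*(-3)))))))*(39983 + 27400) = (41293 + (220 + (-3*(-1/33) + 41/((9*(1 - 6))))))*67383 = (41293 + (220 + (1/11 + 41/((9*(-5))))))*67383 = (41293 + (220 + (1/11 + 41/(-45))))*67383 = (41293 + (220 + (1/11 + 41*(-1/45))))*67383 = (41293 + (220 + (1/11 - 41/45)))*67383 = (41293 + (220 - 406/495))*67383 = (41293 + 108494/495)*67383 = (20548529/495)*67383 = 153846836623/55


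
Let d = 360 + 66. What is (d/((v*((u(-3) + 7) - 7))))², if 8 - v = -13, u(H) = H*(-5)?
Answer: 20164/11025 ≈ 1.8289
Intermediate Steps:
u(H) = -5*H
v = 21 (v = 8 - 1*(-13) = 8 + 13 = 21)
d = 426
(d/((v*((u(-3) + 7) - 7))))² = (426/((21*((-5*(-3) + 7) - 7))))² = (426/((21*((15 + 7) - 7))))² = (426/((21*(22 - 7))))² = (426/((21*15)))² = (426/315)² = (426*(1/315))² = (142/105)² = 20164/11025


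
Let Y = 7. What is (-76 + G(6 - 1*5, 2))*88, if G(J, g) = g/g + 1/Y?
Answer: -46112/7 ≈ -6587.4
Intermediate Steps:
G(J, g) = 8/7 (G(J, g) = g/g + 1/7 = 1 + 1*(⅐) = 1 + ⅐ = 8/7)
(-76 + G(6 - 1*5, 2))*88 = (-76 + 8/7)*88 = -524/7*88 = -46112/7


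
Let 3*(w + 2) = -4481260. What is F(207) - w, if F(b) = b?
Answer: 4481887/3 ≈ 1.4940e+6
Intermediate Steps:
w = -4481266/3 (w = -2 + (⅓)*(-4481260) = -2 - 4481260/3 = -4481266/3 ≈ -1.4938e+6)
F(207) - w = 207 - 1*(-4481266/3) = 207 + 4481266/3 = 4481887/3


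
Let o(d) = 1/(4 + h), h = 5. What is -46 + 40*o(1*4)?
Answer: -374/9 ≈ -41.556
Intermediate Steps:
o(d) = ⅑ (o(d) = 1/(4 + 5) = 1/9 = ⅑)
-46 + 40*o(1*4) = -46 + 40*(⅑) = -46 + 40/9 = -374/9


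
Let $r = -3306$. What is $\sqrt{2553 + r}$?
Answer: $i \sqrt{753} \approx 27.441 i$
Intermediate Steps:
$\sqrt{2553 + r} = \sqrt{2553 - 3306} = \sqrt{-753} = i \sqrt{753}$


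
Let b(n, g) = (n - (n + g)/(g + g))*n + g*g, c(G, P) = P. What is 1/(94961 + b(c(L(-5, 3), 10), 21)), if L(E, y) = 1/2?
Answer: 21/2005387 ≈ 1.0472e-5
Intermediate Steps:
L(E, y) = ½
b(n, g) = g² + n*(n - (g + n)/(2*g)) (b(n, g) = (n - (g + n)/(2*g))*n + g² = n*(n - (g + n)/(2*g)) + g² = g² + n*(n - (g + n)/(2*g)))
1/(94961 + b(c(L(-5, 3), 10), 21)) = 1/(94961 + (21² + 10² - ½*10 - ½*10²/21)) = 1/(94961 + (441 + 100 - 5 - ½*1/21*100)) = 1/(94961 + (441 + 100 - 5 - 50/21)) = 1/(94961 + 11206/21) = 1/(2005387/21) = 21/2005387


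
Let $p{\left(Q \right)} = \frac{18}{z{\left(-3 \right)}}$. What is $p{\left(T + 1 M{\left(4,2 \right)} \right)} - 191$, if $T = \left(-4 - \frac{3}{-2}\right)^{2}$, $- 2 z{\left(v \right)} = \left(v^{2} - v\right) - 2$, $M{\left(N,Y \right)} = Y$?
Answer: $- \frac{973}{5} \approx -194.6$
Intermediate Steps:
$z{\left(v \right)} = 1 + \frac{v}{2} - \frac{v^{2}}{2}$ ($z{\left(v \right)} = - \frac{\left(v^{2} - v\right) - 2}{2} = - \frac{-2 + v^{2} - v}{2} = 1 + \frac{v}{2} - \frac{v^{2}}{2}$)
$T = \frac{25}{4}$ ($T = \left(-4 - - \frac{3}{2}\right)^{2} = \left(-4 + \frac{3}{2}\right)^{2} = \left(- \frac{5}{2}\right)^{2} = \frac{25}{4} \approx 6.25$)
$p{\left(Q \right)} = - \frac{18}{5}$ ($p{\left(Q \right)} = \frac{18}{1 + \frac{1}{2} \left(-3\right) - \frac{\left(-3\right)^{2}}{2}} = \frac{18}{1 - \frac{3}{2} - \frac{9}{2}} = \frac{18}{-5} = 18 \left(- \frac{1}{5}\right) = - \frac{18}{5}$)
$p{\left(T + 1 M{\left(4,2 \right)} \right)} - 191 = - \frac{18}{5} - 191 = - \frac{973}{5}$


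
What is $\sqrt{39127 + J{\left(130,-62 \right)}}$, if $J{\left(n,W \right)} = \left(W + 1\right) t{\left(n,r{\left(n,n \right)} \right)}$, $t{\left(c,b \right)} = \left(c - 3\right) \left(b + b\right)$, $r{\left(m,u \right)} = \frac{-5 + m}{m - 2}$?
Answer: $\frac{\sqrt{1535753}}{8} \approx 154.91$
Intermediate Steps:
$r{\left(m,u \right)} = \frac{-5 + m}{-2 + m}$
$t{\left(c,b \right)} = 2 b \left(-3 + c\right)$ ($t{\left(c,b \right)} = \left(-3 + c\right) 2 b = 2 b \left(-3 + c\right)$)
$J{\left(n,W \right)} = \frac{2 \left(1 + W\right) \left(-5 + n\right) \left(-3 + n\right)}{-2 + n}$ ($J{\left(n,W \right)} = \left(W + 1\right) 2 \frac{-5 + n}{-2 + n} \left(-3 + n\right) = \left(1 + W\right) \frac{2 \left(-5 + n\right) \left(-3 + n\right)}{-2 + n} = \frac{2 \left(1 + W\right) \left(-5 + n\right) \left(-3 + n\right)}{-2 + n}$)
$\sqrt{39127 + J{\left(130,-62 \right)}} = \sqrt{39127 + \frac{2 \left(1 - 62\right) \left(-5 + 130\right) \left(-3 + 130\right)}{-2 + 130}} = \sqrt{39127 + 2 \cdot \frac{1}{128} \left(-61\right) 125 \cdot 127} = \sqrt{39127 - \frac{968375}{64}} = \sqrt{\frac{1535753}{64}} = \frac{\sqrt{1535753}}{8}$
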